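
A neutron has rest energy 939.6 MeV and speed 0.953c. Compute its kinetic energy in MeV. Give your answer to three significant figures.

With β = 0.953, γ = 1/√(1 − 0.953²) = 1/√0.091791 = 3.3007.
Kinetic energy: K = (γ − 1)mc² = (3.3007 − 1) × 939.6 MeV = 2.3007 × 939.6 = 2160 MeV.

2160 MeV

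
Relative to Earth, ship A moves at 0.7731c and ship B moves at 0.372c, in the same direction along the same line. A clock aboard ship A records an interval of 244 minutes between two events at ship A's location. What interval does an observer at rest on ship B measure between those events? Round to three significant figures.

295 minutes

Speed of ship A in ship B's frame: u = (v_A − v_B)/(1 − v_A v_B/c²) = (0.7731 − 0.372)/(1 − 0.7731×0.372) = 0.4011/0.7124068 = 0.56302; |u| = 0.56302c.
At |u| = 0.56302c, γ = (1 − 0.316992)^(−1/2) = 1.21.
The clock on ship A records proper time, so ship B measures Δt = γΔτ = 1.21 × 244 = 295 minutes.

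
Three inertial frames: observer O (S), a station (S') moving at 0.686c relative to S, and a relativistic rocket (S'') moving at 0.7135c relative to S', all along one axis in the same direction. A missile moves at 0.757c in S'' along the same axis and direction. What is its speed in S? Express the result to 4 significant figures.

Apply u = (u'+v)/(1+u'v) twice. Missile in the station frame: (0.757+0.7135)/(1+0.757·0.7135) = 1.4705/1.5401195 = 0.9548c.
That velocity, transformed to the rest frame of observer O: (0.9548+0.686)/(1+0.9548·0.686) = 1.6408/1.6549928 = 0.99142c.

0.9914c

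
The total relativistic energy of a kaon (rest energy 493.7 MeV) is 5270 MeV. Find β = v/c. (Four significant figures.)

0.9956

γ = E/(mc²) = 5270/493.7 = 10.674.
β = √(1 − 1/γ²) = √(1 − 0.00877699) = √0.99122301 = 0.9956.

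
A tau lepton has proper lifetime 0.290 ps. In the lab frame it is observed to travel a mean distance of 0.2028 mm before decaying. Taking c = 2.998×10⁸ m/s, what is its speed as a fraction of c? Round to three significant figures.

Let x = d/(cτ) = 2.028×10^-4 m / (2.998×10⁸ m/s × 2.900×10^-13 s) = 2.3326. Since d = βγcτ, x = βγ = β/√(1−β²).
Solving: β² = x²/(1+x²) = 5.44102/6.44102 = 0.844745, so β = 0.919.

0.919c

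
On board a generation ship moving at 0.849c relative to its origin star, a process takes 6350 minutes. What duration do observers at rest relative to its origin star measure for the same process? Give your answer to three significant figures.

12000 minutes

β² = 0.720801, so γ = 1/√0.279199 = 1.8925.
The onboard clock measures proper time, so the interval in the rest frame of its origin star is dilated: Δt = γ·Δτ = 1.8925 × 6350 minutes = 12000 minutes.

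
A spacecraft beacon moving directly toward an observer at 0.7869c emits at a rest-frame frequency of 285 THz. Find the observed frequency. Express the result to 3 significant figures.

Relativistic Doppler (source moving toward): f_obs = f_src · √((1+β)/(1−β)).
With β = 0.7869: factor = √(1.7869/0.2131) = 2.8957.
f_obs = 285 × 2.8957 = 825 THz.

825 THz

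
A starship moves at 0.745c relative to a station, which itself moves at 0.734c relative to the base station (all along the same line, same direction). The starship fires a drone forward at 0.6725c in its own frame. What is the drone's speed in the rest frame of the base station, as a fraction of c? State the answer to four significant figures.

First combine the drone and starship (S''→S'): u₁ = (0.6725 + 0.745)/(1 + 0.6725×0.745) = 1.4175/1.5010125 = 0.94436.
Then combine with the station (S'→S): u = (0.94436 + 0.734)/(1 + 0.94436×0.734) = 1.67836/1.69316024 = 0.99126.

0.9913c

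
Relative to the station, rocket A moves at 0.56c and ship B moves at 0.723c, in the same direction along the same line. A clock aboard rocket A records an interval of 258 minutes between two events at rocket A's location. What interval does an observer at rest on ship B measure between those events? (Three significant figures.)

268 minutes

The velocity of rocket A relative to ship B is (0.56 − 0.723)c / (1 − 0.56×0.723) = −0.27389c; relative speed 0.27389c.
γ for this relative speed: γ = 1/√(1 − 0.0750157) = 1.0398.
The clock on rocket A records proper time, so ship B measures Δt = γΔτ = 1.0398 × 258 = 268 minutes.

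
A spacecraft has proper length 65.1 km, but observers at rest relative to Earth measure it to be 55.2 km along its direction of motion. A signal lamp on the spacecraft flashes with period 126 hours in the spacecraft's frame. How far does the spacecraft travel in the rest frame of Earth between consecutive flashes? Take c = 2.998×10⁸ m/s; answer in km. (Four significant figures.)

8.502×10^10 km

From L = L₀/γ: γ = 65.1/55.2 = 1.17935.
β = √(1 − 1/γ²) = 0.53012. Lab-frame period = γτ = 1.17935×126 hours = 148.6 hours. Distance = βc × γτ = 0.53012 × 2.998×10⁸ m/s × 534960 s = 8.5021×10^13 m = 8.502×10^10 km.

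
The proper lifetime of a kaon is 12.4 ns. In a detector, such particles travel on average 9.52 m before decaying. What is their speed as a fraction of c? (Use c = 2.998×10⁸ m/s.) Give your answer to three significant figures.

0.931c

d = βγcτ ⇒ βγ = d/(cτ) = 9.520 m / (3.71752 m) = 2.5608.
β = (βγ)/√(1+(βγ)²) = 2.5608/√7.5577 = 0.931.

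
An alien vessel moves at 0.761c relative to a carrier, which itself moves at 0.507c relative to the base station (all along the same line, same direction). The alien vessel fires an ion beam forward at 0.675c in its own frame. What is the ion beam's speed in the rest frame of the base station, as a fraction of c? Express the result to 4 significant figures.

Apply u = (u'+v)/(1+u'v) twice. Ion beam in the carrier frame: (0.675+0.761)/(1+0.675·0.761) = 1.436/1.513675 = 0.94868c.
That velocity, transformed to the rest frame of the base station: (0.94868+0.507)/(1+0.94868·0.507) = 1.45568/1.48098076 = 0.98292c.

0.9829c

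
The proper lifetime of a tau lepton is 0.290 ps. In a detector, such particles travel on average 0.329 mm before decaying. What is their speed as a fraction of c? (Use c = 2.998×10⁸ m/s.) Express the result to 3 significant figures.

0.967c

Lab distance = (lab lifetime)·v = γτ·βc, so βγ = d/(cτ) = 3.290×10^-4/(2.998×10⁸ × 2.900×10^-13) = 3.7841.
With βγ = 3.7841: γ² = 1 + (βγ)² = 15.3194, and β = (βγ)/γ = 3.7841/3.914 = 0.967.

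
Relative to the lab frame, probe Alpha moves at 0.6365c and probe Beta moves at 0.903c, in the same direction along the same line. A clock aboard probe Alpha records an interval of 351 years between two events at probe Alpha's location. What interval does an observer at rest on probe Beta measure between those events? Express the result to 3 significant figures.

450 years

The velocity of probe Alpha relative to probe Beta is (0.6365 − 0.903)c / (1 − 0.6365×0.903) = −0.6267c; relative speed 0.6267c.
At |u| = 0.6267c, γ = (1 − 0.392753)^(−1/2) = 1.2833.
Probe Alpha's interval is proper; time dilation gives Δt_B = γΔτ = 1.2833 × 351 years = 450 years.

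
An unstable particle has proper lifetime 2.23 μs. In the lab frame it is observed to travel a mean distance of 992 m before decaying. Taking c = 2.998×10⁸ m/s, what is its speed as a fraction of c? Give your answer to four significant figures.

0.8293c

Let x = d/(cτ) = 992.0 m / (2.998×10⁸ m/s × 2.230×10^-6 s) = 1.4838. Since d = βγcτ, x = βγ = β/√(1−β²).
Solving: β² = x²/(1+x²) = 2.20166/3.20166 = 0.687662, so β = 0.8293.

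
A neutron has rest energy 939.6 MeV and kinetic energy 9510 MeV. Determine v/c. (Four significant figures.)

γ = 1 + K/(mc²) = 1 + 9510/939.6 = 11.121.
β = √(1 − 1/γ²) = √(1 − 0.0080856) = √0.9919144 = 0.9959.

0.9959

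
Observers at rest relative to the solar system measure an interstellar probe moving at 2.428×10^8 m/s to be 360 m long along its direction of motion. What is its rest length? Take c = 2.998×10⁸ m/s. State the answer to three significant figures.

614 m

β = v/c = (2.428×10^8 m/s)/(2.998×10⁸ m/s) = 0.809873.
Lorentz factor: γ = (1 − 0.6558943)^(−1/2) = 1.7047.
Proper length: L₀ = γ·L = 1.7047 × 360 = 614 m.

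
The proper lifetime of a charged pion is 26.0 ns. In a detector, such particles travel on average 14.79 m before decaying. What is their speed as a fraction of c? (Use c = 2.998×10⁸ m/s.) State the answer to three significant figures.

Let x = d/(cτ) = 14.79 m / (2.998×10⁸ m/s × 2.600×10^-8 s) = 1.8974. Since d = βγcτ, x = βγ = β/√(1−β²).
Solving: β² = x²/(1+x²) = 3.60013/4.60013 = 0.782615, so β = 0.885.

0.885c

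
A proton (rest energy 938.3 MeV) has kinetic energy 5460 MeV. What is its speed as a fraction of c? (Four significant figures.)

0.9892c

γ = 1 + K/(mc²) = 1 + 5460/938.3 = 6.819.
β = √(1 − 1/γ²) = √(1 − 0.0215059) = √0.9784941 = 0.9892.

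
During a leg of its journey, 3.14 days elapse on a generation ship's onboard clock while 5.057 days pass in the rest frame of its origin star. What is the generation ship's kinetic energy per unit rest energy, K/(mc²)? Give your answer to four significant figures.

0.6105

From Δt = γΔτ: γ = 5.057/3.14 = 1.61051.
K/(mc²) = γ − 1 = 1.61051 − 1 = 0.6105.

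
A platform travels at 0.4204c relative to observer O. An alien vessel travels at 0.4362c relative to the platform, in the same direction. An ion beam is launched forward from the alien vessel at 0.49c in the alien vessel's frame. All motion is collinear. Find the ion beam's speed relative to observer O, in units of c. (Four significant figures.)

0.8960c

First combine the ion beam and alien vessel (S''→S'): u₁ = (0.49 + 0.4362)/(1 + 0.49×0.4362) = 0.9262/1.213738 = 0.7631.
Then combine with the platform (S'→S): u = (0.7631 + 0.4204)/(1 + 0.7631×0.4204) = 1.1835/1.32080724 = 0.89604.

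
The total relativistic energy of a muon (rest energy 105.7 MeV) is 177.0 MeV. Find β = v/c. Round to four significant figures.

γ = E/(mc²) = 177.0/105.7 = 1.6746.
β = √(1 − 1/γ²) = √(1 − 0.356597) = √0.643403 = 0.8021.

0.8021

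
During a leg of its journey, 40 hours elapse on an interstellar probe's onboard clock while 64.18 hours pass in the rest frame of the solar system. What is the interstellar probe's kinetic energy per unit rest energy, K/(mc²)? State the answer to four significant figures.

0.6045

From Δt = γΔτ: γ = 64.18/40 = 1.6045.
Since K = (γ−1)mc², K/(mc²) = 1.6045 − 1 = 0.6045.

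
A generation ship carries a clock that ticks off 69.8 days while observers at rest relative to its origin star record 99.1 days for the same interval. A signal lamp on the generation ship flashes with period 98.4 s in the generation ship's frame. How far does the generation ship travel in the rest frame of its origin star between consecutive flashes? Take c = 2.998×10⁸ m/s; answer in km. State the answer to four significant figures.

2.973×10^7 km

γ = Δt/Δτ = 99.1/69.8 = 1.41977.
β = √(1 − 1/γ²) = 0.70986. Lab-frame period = γτ = 1.41977×98.4 s = 139.71 s. Distance = βc × γτ = 0.70986 × 2.998×10⁸ m/s × 139.71 s = 2.9733×10^10 m = 2.973×10^7 km.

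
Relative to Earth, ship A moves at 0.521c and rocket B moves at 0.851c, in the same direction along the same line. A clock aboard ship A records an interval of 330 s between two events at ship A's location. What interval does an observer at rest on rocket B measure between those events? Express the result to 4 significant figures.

The velocity of ship A relative to rocket B is (0.521 − 0.851)c / (1 − 0.521×0.851) = −0.59285c; relative speed 0.59285c.
γ for this relative speed: γ = 1/√(1 − 0.351471) = 1.2418.
Ship A's interval is proper; time dilation gives Δt_B = γΔτ = 1.2418 × 330 s = 409.8 s.

409.8 s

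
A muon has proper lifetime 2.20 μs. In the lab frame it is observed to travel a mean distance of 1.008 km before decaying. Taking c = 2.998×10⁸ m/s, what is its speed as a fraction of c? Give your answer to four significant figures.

0.8368c

Lab distance = (lab lifetime)·v = γτ·βc, so βγ = d/(cτ) = 1008/(2.998×10⁸ × 2.200×10^-6) = 1.5283.
With βγ = 1.5283: γ² = 1 + (βγ)² = 3.3357, and β = (βγ)/γ = 1.5283/1.82639 = 0.8368.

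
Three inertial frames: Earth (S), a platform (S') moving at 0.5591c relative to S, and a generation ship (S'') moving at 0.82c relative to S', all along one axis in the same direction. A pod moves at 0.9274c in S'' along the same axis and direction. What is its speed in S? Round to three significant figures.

0.998c

Compose velocities in two stages. Stage 1 (into S'): u₁ = (0.9274+0.82)/(1+0.9274×0.82) = 0.99258.
Stage 2 (into S): u = (0.99258+0.5591)/(1+0.99258×0.5591) = 0.9979, so the speed is 0.998c.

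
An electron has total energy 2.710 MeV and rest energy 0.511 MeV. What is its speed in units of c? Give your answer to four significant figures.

0.9821c

Total energy E = γmc² gives γ = 2.710/0.511 = 5.3033.
Hence β = √(1 − 1/γ²) = √(1 − 0.0355556) = √0.9644444 = 0.9821.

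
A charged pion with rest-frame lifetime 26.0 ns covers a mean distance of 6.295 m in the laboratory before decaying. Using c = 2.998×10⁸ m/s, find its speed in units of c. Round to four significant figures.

0.6283c

d = βγcτ ⇒ βγ = d/(cτ) = 6.295 m / (7.7948 m) = 0.80759.
β = (βγ)/√(1+(βγ)²) = 0.80759/√1.652202 = 0.6283.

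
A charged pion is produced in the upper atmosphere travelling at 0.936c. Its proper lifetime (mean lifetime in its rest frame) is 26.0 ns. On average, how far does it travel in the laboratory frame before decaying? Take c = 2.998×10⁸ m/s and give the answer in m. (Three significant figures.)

γ = 1/√(1 − β²) = 1/√(1 − 0.876096) = 1/√0.123904 = 1/0.352 = 2.8409.
Lab-frame lifetime: Δt = γτ = 2.8409 × 26.0 ns = 73.863 ns.
Distance: d = vΔt = 0.936 × 2.998×10⁸ m/s × 7.3863×10^-8 s = 20.7 m.

20.7 m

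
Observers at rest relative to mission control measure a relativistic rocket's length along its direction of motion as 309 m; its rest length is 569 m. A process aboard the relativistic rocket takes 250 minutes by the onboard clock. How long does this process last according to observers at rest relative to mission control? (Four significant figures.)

γ = L₀/L = 569/309 = 1.84142.
The same γ dilates the second interval: 1.84142 × 250 minutes = 460.4 minutes.

460.4 minutes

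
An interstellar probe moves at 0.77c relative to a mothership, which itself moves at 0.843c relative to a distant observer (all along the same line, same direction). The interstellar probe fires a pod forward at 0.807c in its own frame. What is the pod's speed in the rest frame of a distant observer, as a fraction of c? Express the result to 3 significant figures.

Compose velocities in two stages. Stage 1 (into S'): u₁ = (0.807+0.77)/(1+0.807×0.77) = 0.97262.
Stage 2 (into S): u = (0.97262+0.843)/(1+0.97262×0.843) = 0.99764, so the speed is 0.998c.

0.998c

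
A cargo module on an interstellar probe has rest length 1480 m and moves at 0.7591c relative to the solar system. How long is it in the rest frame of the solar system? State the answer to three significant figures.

963 m

γ = 1/√(1 − β²) = 1/√(1 − 0.57623281) = 1/√0.42376719 = 1/0.650974 = 1.5362.
Along the direction of motion the measured length is L₀/γ = 1480/1.5362 = 963 m.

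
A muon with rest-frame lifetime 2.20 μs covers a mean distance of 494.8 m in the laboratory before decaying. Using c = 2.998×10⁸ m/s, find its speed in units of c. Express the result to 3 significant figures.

Lab distance = (lab lifetime)·v = γτ·βc, so βγ = d/(cτ) = 494.8/(2.998×10⁸ × 2.200×10^-6) = 0.7502.
With βγ = 0.7502: γ² = 1 + (βγ)² = 1.5628, and β = (βγ)/γ = 0.7502/1.25012 = 0.600.

0.600c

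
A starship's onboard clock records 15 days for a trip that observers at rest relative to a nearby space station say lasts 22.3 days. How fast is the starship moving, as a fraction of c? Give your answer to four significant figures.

0.7400c

γ = Δt/Δτ = 22.3/15 = 1.4867.
β = √(1 − 1/γ²) = √(1 − 0.452432) = √0.547568 = 0.7400.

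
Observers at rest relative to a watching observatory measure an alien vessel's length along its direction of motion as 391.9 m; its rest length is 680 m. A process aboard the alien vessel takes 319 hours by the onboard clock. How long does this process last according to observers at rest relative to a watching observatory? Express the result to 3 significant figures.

554 hours

Length contraction gives γ = L₀/L = 680/391.9 = 1.73514.
Δt = γΔτ = 1.73514 × 319 = 554 hours.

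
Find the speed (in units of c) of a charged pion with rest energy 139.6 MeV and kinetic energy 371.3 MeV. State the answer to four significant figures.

0.9619c

γ = 1 + K/(mc²) = 1 + 371.3/139.6 = 3.6597.
β = √(1 − 1/γ²) = √(1 − 0.0746636) = √0.9253364 = 0.9619.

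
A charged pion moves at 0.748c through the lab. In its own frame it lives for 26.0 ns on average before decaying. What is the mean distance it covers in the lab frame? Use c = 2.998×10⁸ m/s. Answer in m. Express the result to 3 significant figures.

8.78 m

γ = 1/√(1 − β²) = 1/√(1 − 0.559504) = 1/√0.440496 = 1/0.663699 = 1.5067.
Lab-frame lifetime: Δt = γτ = 1.5067 × 26.0 ns = 39.174 ns.
Distance: d = vΔt = 0.748 × 2.998×10⁸ m/s × 3.9174×10^-8 s = 8.78 m.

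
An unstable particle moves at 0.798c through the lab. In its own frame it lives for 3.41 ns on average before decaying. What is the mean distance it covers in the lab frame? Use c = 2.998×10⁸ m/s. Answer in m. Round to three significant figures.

Lorentz factor: γ = (1 − 0.636804)^(−1/2) = 1.6593.
Lab-frame lifetime: Δt = γτ = 1.6593 × 3.41 ns = 5.6582 ns.
Distance: d = vΔt = 0.798 × 2.998×10⁸ m/s × 5.6582×10^-9 s = 1.35 m.

1.35 m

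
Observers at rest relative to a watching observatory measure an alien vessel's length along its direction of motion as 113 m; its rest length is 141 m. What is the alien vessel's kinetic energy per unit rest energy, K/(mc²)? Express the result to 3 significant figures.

0.248

Length contraction gives γ = L₀/L = 141/113 = 1.24779.
K/(mc²) = γ − 1 = 1.24779 − 1 = 0.248.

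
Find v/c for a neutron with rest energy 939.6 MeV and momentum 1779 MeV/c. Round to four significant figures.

βγ = pc/(mc²) = 1779/939.6 = 1.8934.
Since γ² = 1 + (βγ)² = 4.58496, γ = √4.58496 = 2.14125, and β = (βγ)/γ = 1.8934/2.14125 = 0.8842.

0.8842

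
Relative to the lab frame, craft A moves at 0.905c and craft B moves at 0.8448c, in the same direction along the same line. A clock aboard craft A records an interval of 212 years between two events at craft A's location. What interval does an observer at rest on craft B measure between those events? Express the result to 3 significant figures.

Speed of craft A in craft B's frame: u = (v_A − v_B)/(1 − v_A v_B/c²) = (0.905 − 0.8448)/(1 − 0.905×0.8448) = 0.0602/0.235456 = 0.25567; |u| = 0.25567c.
At |u| = 0.25567c, γ = (1 − 0.0653671)^(−1/2) = 1.0344.
The clock on craft A records proper time, so craft B measures Δt = γΔτ = 1.0344 × 212 = 219 years.

219 years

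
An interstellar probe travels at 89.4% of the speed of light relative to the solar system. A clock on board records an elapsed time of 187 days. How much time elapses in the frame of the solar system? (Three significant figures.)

With β = 0.894, γ = 1/√(1 − 0.894²) = 1/√0.200764 = 2.2318.
The onboard clock measures proper time, so the interval in the rest frame of the solar system is dilated: Δt = γ·Δτ = 2.2318 × 187 days = 417 days.

417 days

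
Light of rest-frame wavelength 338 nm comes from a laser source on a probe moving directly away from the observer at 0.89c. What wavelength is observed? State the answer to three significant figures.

1400 nm

Relativistic Doppler for wavelength: λ_obs = λ_src · √((1+β)/(1−β)).
With β = 0.89: factor = √(1.89/0.11) = 4.1451.
λ_obs = 338 × 4.1451 = 1400 nm.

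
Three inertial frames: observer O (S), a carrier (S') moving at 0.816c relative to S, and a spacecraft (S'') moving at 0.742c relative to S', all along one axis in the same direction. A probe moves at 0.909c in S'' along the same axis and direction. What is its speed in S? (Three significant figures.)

0.999c

First combine the probe and spacecraft (S''→S'): u₁ = (0.909 + 0.742)/(1 + 0.909×0.742) = 1.651/1.674478 = 0.98598.
Then combine with the carrier (S'→S): u = (0.98598 + 0.816)/(1 + 0.98598×0.816) = 1.80198/1.80455968 = 0.99857.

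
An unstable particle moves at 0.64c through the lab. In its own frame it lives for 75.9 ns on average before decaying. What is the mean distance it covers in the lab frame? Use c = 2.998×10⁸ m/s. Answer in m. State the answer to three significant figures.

19.0 m

With β = 0.64, γ = 1/√(1 − 0.64²) = 1/√0.5904 = 1.3014.
Lab-frame lifetime: Δt = γτ = 1.3014 × 75.9 ns = 98.776 ns.
Distance: d = vΔt = 0.64 × 2.998×10⁸ m/s × 9.8776×10^-8 s = 19.0 m.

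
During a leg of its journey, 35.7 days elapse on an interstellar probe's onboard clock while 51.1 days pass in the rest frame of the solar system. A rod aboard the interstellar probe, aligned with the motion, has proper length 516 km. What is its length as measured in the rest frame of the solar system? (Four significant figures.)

360.5 km

From Δt = γΔτ: γ = 51.1/35.7 = 1.43137.
L = L₀/γ = 516/1.43137 = 360.5 km.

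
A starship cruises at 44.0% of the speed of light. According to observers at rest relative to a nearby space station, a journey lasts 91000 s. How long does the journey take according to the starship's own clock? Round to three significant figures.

γ = 1/√(1 − β²) = 1/√(1 − 0.1936) = 1/√0.8064 = 1/0.897998 = 1.1136.
The moving clock records proper time: Δτ = Δt/γ = 91000/1.1136 = 81700 s.

81700 s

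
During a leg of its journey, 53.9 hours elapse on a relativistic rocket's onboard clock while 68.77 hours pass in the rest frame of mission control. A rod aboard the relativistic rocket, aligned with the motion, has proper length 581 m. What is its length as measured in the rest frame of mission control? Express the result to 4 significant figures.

455.4 m

From Δt = γΔτ: γ = 68.77/53.9 = 1.27588.
The rod contracts by the same γ: 581 m / 1.27588 = 455.4 m.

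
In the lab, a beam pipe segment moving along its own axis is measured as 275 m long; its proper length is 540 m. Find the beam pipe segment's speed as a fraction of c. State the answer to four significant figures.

Length contraction gives γ = L₀/L = 540/275 = 1.9636.
β = √(1 − 1/γ²) = √0.740645 = 0.8606.

0.8606c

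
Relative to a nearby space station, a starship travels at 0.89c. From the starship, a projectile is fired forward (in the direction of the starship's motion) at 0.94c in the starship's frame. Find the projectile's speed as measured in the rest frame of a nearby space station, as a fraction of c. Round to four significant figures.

In units of c, u = (u' + v)/(1 + u'v) with u' = 0.94 and v = 0.89.
Numerator: 0.94 + 0.89 = 1.83. Denominator: 1 + (0.94)(0.89) = 1.8366.
u = 1.83/1.8366 = 0.99641, so the speed is 0.9964c.

0.9964c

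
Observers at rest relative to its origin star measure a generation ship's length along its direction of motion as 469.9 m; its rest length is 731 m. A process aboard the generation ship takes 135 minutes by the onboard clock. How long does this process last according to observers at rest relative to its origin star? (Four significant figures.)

210.0 minutes

From L = L₀/γ: γ = 731/469.9 = 1.55565.
Δt = γΔτ = 1.55565 × 135 = 210.0 minutes.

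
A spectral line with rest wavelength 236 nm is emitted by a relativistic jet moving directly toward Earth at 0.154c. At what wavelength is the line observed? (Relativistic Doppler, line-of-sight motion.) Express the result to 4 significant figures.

Relativistic Doppler for wavelength: λ_obs = λ_src · √((1−β)/(1+β)).
With β = 0.154: factor = √(0.846/1.154) = 0.85621.
λ_obs = 236 × 0.85621 = 202.1 nm.

202.1 nm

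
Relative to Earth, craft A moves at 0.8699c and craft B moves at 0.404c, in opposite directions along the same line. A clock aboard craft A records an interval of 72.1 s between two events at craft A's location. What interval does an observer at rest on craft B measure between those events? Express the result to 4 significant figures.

216.0 s

The velocity of craft A relative to craft B is (0.8699 + 0.404)c / (1 + 0.8699×0.404) = 0.94262c; relative speed 0.94262c.
At |u| = 0.94262c, γ = (1 − 0.888532)^(−1/2) = 2.9952.
The clock on craft A records proper time, so craft B measures Δt = γΔτ = 2.9952 × 72.1 = 216.0 s.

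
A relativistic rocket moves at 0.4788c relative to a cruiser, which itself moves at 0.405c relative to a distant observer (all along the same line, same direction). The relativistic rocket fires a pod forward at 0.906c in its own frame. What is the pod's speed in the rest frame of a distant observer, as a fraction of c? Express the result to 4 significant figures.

0.9854c

Compose velocities in two stages. Stage 1 (into S'): u₁ = (0.906+0.4788)/(1+0.906×0.4788) = 0.96583.
Stage 2 (into S): u = (0.96583+0.405)/(1+0.96583×0.405) = 0.98539, so the speed is 0.9854c.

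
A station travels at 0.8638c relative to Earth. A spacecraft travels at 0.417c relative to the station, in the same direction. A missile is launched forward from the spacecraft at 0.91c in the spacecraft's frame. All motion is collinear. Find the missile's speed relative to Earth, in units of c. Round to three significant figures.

0.997c

Compose velocities in two stages. Stage 1 (into S'): u₁ = (0.91+0.417)/(1+0.91×0.417) = 0.96196.
Stage 2 (into S): u = (0.96196+0.8638)/(1+0.96196×0.8638) = 0.99717, so the speed is 0.997c.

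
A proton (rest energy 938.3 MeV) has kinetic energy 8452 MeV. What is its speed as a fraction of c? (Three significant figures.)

0.995c

γ = 1 + K/(mc²) = 1 + 8452/938.3 = 10.008.
β = √(1 − 1/γ²) = √(1 − 0.00998402) = √0.99001598 = 0.995.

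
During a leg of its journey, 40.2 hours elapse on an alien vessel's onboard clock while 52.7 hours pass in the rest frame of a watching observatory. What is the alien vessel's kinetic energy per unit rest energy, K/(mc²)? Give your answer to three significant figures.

0.311

The time-dilation ratio gives γ = 52.7/40.2 = 1.31095.
Since K = (γ−1)mc², K/(mc²) = 1.31095 − 1 = 0.311.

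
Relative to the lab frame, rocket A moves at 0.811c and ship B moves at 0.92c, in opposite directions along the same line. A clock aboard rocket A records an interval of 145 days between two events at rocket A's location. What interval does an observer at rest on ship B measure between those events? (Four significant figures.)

1104 days

Speed of rocket A in ship B's frame: u = (v_A + v_B)/(1 + v_A v_B/c²) = (0.811 + 0.92)/(1 + 0.811×0.92) = 1.731/1.74612 = 0.99134; |u| = 0.99134c.
At |u| = 0.99134c, γ = (1 − 0.982755)^(−1/2) = 7.615.
Rocket A's interval is proper; time dilation gives Δt_B = γΔτ = 7.615 × 145 days = 1104 days.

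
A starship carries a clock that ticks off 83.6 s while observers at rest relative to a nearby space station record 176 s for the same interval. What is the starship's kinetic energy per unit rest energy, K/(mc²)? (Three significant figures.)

From Δt = γΔτ: γ = 176/83.6 = 2.10526.
Since K = (γ−1)mc², K/(mc²) = 2.10526 − 1 = 1.11.

1.11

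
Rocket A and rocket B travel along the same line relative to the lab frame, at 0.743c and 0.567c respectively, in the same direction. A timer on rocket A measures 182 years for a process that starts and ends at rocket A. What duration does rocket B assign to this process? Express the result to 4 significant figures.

The velocity of rocket A relative to rocket B is (0.743 − 0.567)c / (1 − 0.743×0.567) = 0.30412c; relative speed 0.30412c.
At |u| = 0.30412c, γ = (1 − 0.092489)^(−1/2) = 1.0497.
The clock on rocket A records proper time, so rocket B measures Δt = γΔτ = 1.0497 × 182 = 191.0 years.

191.0 years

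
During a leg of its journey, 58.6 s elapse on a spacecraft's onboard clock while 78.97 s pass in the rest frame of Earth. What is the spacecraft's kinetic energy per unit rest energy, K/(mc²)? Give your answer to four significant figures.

From Δt = γΔτ: γ = 78.97/58.6 = 1.34761.
Since K = (γ−1)mc², K/(mc²) = 1.34761 − 1 = 0.3476.

0.3476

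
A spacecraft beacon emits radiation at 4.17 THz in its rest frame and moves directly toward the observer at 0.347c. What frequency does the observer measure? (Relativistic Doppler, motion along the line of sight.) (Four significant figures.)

5.989 THz

Relativistic Doppler (source moving toward): f_obs = f_src · √((1+β)/(1−β)).
With β = 0.347: factor = √(1.347/0.653) = 1.4362.
f_obs = 4.17 × 1.4362 = 5.989 THz.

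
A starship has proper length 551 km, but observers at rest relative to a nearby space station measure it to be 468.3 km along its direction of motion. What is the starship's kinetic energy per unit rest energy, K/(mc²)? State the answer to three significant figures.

0.177

γ = L₀/L = 551/468.3 = 1.1766.
Since K = (γ−1)mc², K/(mc²) = 1.1766 − 1 = 0.177.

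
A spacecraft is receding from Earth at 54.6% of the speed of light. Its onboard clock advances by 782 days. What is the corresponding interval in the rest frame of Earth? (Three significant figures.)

β² = 0.298116, so γ = 1/√0.701884 = 1.1936.
The onboard clock measures proper time, so the interval in the rest frame of Earth is dilated: Δt = γ·Δτ = 1.1936 × 782 days = 933 days.

933 days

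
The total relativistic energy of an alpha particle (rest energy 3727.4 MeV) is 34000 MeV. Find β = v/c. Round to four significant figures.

0.9940

γ = E/(mc²) = 34000/3727.4 = 9.1216.
β = √(1 − 1/γ²) = √(1 − 0.0120187) = √0.9879813 = 0.9940.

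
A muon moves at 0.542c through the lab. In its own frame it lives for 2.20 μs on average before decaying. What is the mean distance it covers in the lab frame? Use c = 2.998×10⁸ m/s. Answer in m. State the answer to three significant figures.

Lorentz factor: γ = (1 − 0.293764)^(−1/2) = 1.1899.
Lab-frame lifetime: Δt = γτ = 1.1899 × 2.20 μs = 2.6178 μs.
Distance: d = vΔt = 0.542 × 2.998×10⁸ m/s × 2.6178×10^-6 s = 425 m.

425 m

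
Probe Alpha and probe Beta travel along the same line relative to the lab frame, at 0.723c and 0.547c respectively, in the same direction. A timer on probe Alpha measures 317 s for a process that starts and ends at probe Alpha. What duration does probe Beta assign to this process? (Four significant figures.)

The velocity of probe Alpha relative to probe Beta is (0.723 − 0.547)c / (1 − 0.723×0.547) = 0.29114c; relative speed 0.29114c.
At |u| = 0.29114c, γ = (1 − 0.0847625)^(−1/2) = 1.0453.
Probe Alpha's interval is proper; time dilation gives Δt_B = γΔτ = 1.0453 × 317 s = 331.4 s.

331.4 s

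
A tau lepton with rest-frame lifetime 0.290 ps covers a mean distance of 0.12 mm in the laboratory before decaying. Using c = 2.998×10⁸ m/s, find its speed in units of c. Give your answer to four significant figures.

0.8098c

d = βγcτ ⇒ βγ = d/(cτ) = 1.200×10^-4 m / (8.6942×10^-5 m) = 1.3802.
β = (βγ)/√(1+(βγ)²) = 1.3802/√2.90495 = 0.8098.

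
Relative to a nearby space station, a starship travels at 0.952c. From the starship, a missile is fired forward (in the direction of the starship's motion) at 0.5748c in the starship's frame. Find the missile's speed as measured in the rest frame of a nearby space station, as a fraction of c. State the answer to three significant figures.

0.987c

Relativistic velocity addition: u = (u' + v)/(1 + u'v/c²), with u' = 0.5748c and v = 0.952c.
Numerator: 0.5748 + 0.952 = 1.5268. Denominator: 1 + (0.5748)(0.952) = 1.5472096.
u = 1.5268/1.5472096 = 0.98681, so the speed is 0.987c.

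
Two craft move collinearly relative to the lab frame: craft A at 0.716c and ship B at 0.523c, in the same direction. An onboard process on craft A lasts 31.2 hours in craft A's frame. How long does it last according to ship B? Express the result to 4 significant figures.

The velocity of craft A relative to ship B is (0.716 − 0.523)c / (1 − 0.716×0.523) = 0.30854c; relative speed 0.30854c.
At |u| = 0.30854c, γ = (1 − 0.0951969)^(−1/2) = 1.0513.
Craft A's interval is proper; time dilation gives Δt_B = γΔτ = 1.0513 × 31.2 hours = 32.80 hours.

32.80 hours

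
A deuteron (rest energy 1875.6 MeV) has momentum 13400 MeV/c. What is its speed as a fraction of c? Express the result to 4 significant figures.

βγ = pc/(mc²) = 13400/1875.6 = 7.1444.
Since γ² = 1 + (βγ)² = 52.0425, γ = √52.0425 = 7.21405, and β = (βγ)/γ = 7.1444/7.21405 = 0.9903.

0.9903c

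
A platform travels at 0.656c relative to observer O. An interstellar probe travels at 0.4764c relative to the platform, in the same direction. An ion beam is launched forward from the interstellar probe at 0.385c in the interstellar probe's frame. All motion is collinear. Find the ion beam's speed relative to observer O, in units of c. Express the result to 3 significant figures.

Compose velocities in two stages. Stage 1 (into S'): u₁ = (0.385+0.4764)/(1+0.385×0.4764) = 0.72789.
Stage 2 (into S): u = (0.72789+0.656)/(1+0.72789×0.656) = 0.93665, so the speed is 0.937c.

0.937c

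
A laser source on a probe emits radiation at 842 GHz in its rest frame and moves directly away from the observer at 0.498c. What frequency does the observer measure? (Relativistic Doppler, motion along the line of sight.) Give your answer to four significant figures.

Relativistic Doppler (source moving away): f_obs = f_src · √((1−β)/(1+β)).
With β = 0.498: factor = √(0.502/1.498) = 0.57889.
f_obs = 842 × 0.57889 = 487.4 GHz.

487.4 GHz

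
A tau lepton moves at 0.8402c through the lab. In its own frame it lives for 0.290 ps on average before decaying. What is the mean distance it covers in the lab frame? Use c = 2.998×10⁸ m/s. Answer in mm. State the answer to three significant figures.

0.135 mm

Lorentz factor: γ = (1 − 0.70593604)^(−1/2) = 1.8441.
Lab-frame lifetime: Δt = γτ = 1.8441 × 0.290 ps = 0.53479 ps.
Distance: d = vΔt = 0.8402 × 2.998×10⁸ m/s × 5.3479×10^-13 s = 1.35×10^-4 m = 0.135 mm.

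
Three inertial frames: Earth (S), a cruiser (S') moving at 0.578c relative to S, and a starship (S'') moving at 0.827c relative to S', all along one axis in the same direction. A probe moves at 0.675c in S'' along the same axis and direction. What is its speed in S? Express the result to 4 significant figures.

0.9902c

First combine the probe and starship (S''→S'): u₁ = (0.675 + 0.827)/(1 + 0.675×0.827) = 1.502/1.558225 = 0.96392.
Then combine with the cruiser (S'→S): u = (0.96392 + 0.578)/(1 + 0.96392×0.578) = 1.54192/1.55714576 = 0.99022.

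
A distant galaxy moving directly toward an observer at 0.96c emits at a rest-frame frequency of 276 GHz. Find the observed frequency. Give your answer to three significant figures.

1930 GHz

Relativistic Doppler (source moving toward): f_obs = f_src · √((1+β)/(1−β)).
With β = 0.96: factor = √(1.96/0.04) = 7.
f_obs = 276 × 7 = 1930 GHz.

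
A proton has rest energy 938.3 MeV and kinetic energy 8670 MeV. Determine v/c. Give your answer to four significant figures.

0.9952

γ = 1 + K/(mc²) = 1 + 8670/938.3 = 10.24.
β = √(1 − 1/γ²) = √(1 − 0.00953674) = √0.99046326 = 0.9952.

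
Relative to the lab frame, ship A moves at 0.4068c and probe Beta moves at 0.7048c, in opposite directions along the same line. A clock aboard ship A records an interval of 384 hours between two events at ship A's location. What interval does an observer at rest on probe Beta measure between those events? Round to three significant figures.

762 hours

Transform ship A's velocity into probe Beta's frame: (0.4068 + 0.7048)/(1 + 0.4068·0.7048) = 1.1116/1.28671264, so the relative speed is 0.86391c.
At |u| = 0.86391c, γ = (1 − 0.74634)^(−1/2) = 1.9855.
Ship A's interval is proper; time dilation gives Δt_B = γΔτ = 1.9855 × 384 hours = 762 hours.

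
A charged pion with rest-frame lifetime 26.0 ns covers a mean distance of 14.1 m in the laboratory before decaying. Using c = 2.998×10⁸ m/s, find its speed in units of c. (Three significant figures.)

0.875c

d = βγcτ ⇒ βγ = d/(cτ) = 14.10 m / (7.7948 m) = 1.8089.
β = (βγ)/√(1+(βγ)²) = 1.8089/√4.27212 = 0.875.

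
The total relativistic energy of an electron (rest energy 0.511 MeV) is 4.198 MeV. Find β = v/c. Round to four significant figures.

0.9926

Total energy E = γmc² gives γ = 4.198/0.511 = 8.2153.
Hence β = √(1 − 1/γ²) = √(1 − 0.0148168) = √0.9851832 = 0.9926.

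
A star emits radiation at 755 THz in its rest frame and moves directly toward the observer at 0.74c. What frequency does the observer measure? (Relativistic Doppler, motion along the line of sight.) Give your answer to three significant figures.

Relativistic Doppler (source moving toward): f_obs = f_src · √((1+β)/(1−β)).
With β = 0.74: factor = √(1.74/0.26) = 2.5869.
f_obs = 755 × 2.5869 = 1950 THz.

1950 THz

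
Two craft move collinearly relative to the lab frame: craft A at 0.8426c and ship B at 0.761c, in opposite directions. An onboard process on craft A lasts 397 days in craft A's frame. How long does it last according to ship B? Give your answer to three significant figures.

1860 days

Transform craft A's velocity into ship B's frame: (0.8426 + 0.761)/(1 + 0.8426·0.761) = 1.6036/1.6412186, so the relative speed is 0.97708c.
At |u| = 0.97708c, γ = (1 − 0.954685)^(−1/2) = 4.6976.
Craft A's interval is proper; time dilation gives Δt_B = γΔτ = 4.6976 × 397 days = 1860 days.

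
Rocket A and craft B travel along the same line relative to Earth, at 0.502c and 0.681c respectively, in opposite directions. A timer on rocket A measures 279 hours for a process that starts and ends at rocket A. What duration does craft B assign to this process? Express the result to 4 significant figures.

591.1 hours

The velocity of rocket A relative to craft B is (0.502 + 0.681)c / (1 + 0.502×0.681) = 0.88161c; relative speed 0.88161c.
γ for this relative speed: γ = 1/√(1 − 0.777236) = 2.1187.
Rocket A's interval is proper; time dilation gives Δt_B = γΔτ = 2.1187 × 279 hours = 591.1 hours.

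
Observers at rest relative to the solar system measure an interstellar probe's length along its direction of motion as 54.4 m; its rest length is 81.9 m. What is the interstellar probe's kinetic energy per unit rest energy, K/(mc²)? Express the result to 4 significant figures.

0.5055

γ = L₀/L = 81.9/54.4 = 1.50551.
K/(mc²) = γ − 1 = 1.50551 − 1 = 0.5055.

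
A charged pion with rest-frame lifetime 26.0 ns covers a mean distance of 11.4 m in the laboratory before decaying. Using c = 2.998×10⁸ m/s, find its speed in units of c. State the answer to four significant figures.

Let x = d/(cτ) = 11.40 m / (2.998×10⁸ m/s × 2.600×10^-8 s) = 1.4625. Since d = βγcτ, x = βγ = β/√(1−β²).
Solving: β² = x²/(1+x²) = 2.13891/3.13891 = 0.681418, so β = 0.8255.

0.8255c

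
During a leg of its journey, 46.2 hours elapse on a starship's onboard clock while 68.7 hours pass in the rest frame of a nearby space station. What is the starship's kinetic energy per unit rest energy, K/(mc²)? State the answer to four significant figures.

The time-dilation ratio gives γ = 68.7/46.2 = 1.48701.
Since K = (γ−1)mc², K/(mc²) = 1.48701 − 1 = 0.4870.

0.4870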